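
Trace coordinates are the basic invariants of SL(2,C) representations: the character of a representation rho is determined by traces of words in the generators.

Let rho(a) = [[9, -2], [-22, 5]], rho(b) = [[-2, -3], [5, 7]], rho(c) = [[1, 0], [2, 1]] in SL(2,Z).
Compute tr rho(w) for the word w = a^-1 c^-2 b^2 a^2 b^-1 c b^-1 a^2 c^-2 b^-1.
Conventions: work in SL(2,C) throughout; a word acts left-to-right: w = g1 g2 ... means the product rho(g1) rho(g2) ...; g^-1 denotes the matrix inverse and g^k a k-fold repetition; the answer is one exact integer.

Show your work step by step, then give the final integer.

rho(a^-1) = [[5, 2], [22, 9]]
... * rho(c^-1) = [[1, 0], [-2, 1]]  ->  [[1, 2], [4, 9]]
... * rho(c^-1) = [[1, 0], [-2, 1]]  ->  [[-3, 2], [-14, 9]]
... * rho(b) = [[-2, -3], [5, 7]]  ->  [[16, 23], [73, 105]]
... * rho(b) = [[-2, -3], [5, 7]]  ->  [[83, 113], [379, 516]]
... * rho(a) = [[9, -2], [-22, 5]]  ->  [[-1739, 399], [-7941, 1822]]
... * rho(a) = [[9, -2], [-22, 5]]  ->  [[-24429, 5473], [-111553, 24992]]
... * rho(b^-1) = [[7, 3], [-5, -2]]  ->  [[-198368, -84233], [-905831, -384643]]
... * rho(c) = [[1, 0], [2, 1]]  ->  [[-366834, -84233], [-1675117, -384643]]
... * rho(b^-1) = [[7, 3], [-5, -2]]  ->  [[-2146673, -932036], [-9802604, -4256065]]
... * rho(a) = [[9, -2], [-22, 5]]  ->  [[1184735, -366834], [5409994, -1675117]]
... * rho(a) = [[9, -2], [-22, 5]]  ->  [[18732963, -4203640], [85542520, -19195573]]
... * rho(c^-1) = [[1, 0], [-2, 1]]  ->  [[27140243, -4203640], [123933666, -19195573]]
... * rho(c^-1) = [[1, 0], [-2, 1]]  ->  [[35547523, -4203640], [162324812, -19195573]]
... * rho(b^-1) = [[7, 3], [-5, -2]]  ->  [[269850861, 115049849], [1232251549, 525365582]]
tr = 269850861 + 525365582 = 795216443

795216443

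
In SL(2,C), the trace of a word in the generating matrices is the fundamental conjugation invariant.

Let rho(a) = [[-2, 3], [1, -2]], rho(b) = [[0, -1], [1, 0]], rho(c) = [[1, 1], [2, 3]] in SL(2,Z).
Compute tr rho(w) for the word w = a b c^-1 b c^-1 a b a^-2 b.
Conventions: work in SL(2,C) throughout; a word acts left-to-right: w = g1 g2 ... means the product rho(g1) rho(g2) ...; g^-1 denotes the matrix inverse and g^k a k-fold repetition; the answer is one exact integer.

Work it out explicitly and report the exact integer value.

673

rho(a) = [[-2, 3], [1, -2]]
... * rho(b) = [[0, -1], [1, 0]]  ->  [[3, 2], [-2, -1]]
... * rho(c^-1) = [[3, -1], [-2, 1]]  ->  [[5, -1], [-4, 1]]
... * rho(b) = [[0, -1], [1, 0]]  ->  [[-1, -5], [1, 4]]
... * rho(c^-1) = [[3, -1], [-2, 1]]  ->  [[7, -4], [-5, 3]]
... * rho(a) = [[-2, 3], [1, -2]]  ->  [[-18, 29], [13, -21]]
... * rho(b) = [[0, -1], [1, 0]]  ->  [[29, 18], [-21, -13]]
... * rho(a^-1) = [[-2, -3], [-1, -2]]  ->  [[-76, -123], [55, 89]]
... * rho(a^-1) = [[-2, -3], [-1, -2]]  ->  [[275, 474], [-199, -343]]
... * rho(b) = [[0, -1], [1, 0]]  ->  [[474, -275], [-343, 199]]
tr = 474 + 199 = 673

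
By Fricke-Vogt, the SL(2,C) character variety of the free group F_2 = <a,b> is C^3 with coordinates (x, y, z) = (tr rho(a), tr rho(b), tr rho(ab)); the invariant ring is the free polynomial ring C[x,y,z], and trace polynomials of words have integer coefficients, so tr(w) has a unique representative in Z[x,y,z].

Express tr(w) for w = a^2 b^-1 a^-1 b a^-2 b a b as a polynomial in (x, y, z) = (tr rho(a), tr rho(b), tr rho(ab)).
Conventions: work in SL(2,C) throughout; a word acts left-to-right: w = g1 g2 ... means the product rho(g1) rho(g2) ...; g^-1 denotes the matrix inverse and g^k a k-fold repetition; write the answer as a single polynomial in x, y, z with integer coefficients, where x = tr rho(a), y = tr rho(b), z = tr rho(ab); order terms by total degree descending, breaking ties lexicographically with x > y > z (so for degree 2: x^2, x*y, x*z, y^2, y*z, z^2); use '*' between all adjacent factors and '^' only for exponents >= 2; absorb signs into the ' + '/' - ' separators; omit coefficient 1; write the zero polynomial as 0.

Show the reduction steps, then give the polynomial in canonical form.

next, tr(a b a b) = tr(b a) * tr(b a) - tr(1)  (split on b) = z^2 - 2
and tr(a b a) = tr(a) * tr(b a) - tr(b)  (reduce the a square) = x*z - y
and tr(b a b a b) = tr(b) * tr(a b a b) - tr(a b a)  (reduce the b square) = y*z^2 - x*z - y
and tr(b a b a b a) = tr(b a) * tr(b a b a) - tr(b^-1 a^-1)  (split on b) = z^3 - 3*z
and tr(a^-1 b a b a b) = tr(b a b a b) * tr(a) - tr(b a b a b a)  (eliminate a^-1) = x*y*z^2 - x^2*z - z^3 - x*y + 3*z
tr(b a^-2 b a b a) = tr(a^-1 b a b a b) * tr(a) - tr(a^-1 b a b a b a)  (eliminate a^-1) = x^2*y*z^2 - x^3*z - x*z^3 - x^2*y - y*z^2 + 4*x*z + y
tr(b a b) = tr(b) * tr(a b) - tr(a)  (reduce the b square) = y*z - x
tr(a b a^2 b) = tr(a) * tr(b a b a) - tr(b a b)  (reduce the a square) = x*z^2 - y*z - x
next, tr(a b a^2) = tr(a) * tr(a b a) - tr(a b)  (reduce the a square) = x^2*z - x*y - z
next, tr(b a b a^2 b) = tr(b) * tr(a b a^2 b) - tr(a b a^2)  (reduce the b square) = x*y*z^2 - x^2*z - y^2*z + z
and tr(b a b a^2 b^2) = tr(b) * tr(b a b a^2 b) - tr(b a b a^2)  (reduce the b square) = x*y^2*z^2 - x^2*y*z - y^3*z - x*z^2 + 2*y*z + x
tr(a b a b a^2 b) = tr(a) * tr(b a b a b a) - tr(b a b a b)  (reduce the a square) = x*z^3 - y*z^2 - 2*x*z + y
tr(a b a b a^2) = tr(a) * tr(a b a b a) - tr(a b a b)  (reduce the a square) = x^2*z^2 - x*y*z - x^2 - z^2 + 2
tr(b a b a^2 b^2 a) = tr(b) * tr(a b a b a^2 b) - tr(a b a b a^2)  (reduce the b square) = x*y*z^3 - x^2*z^2 - y^2*z^2 - x*y*z + x^2 + y^2 + z^2 - 2
next, tr(b a b a^2 b^2 a^-1) = tr(b a b a^2 b^2) * tr(a) - tr(b a b a^2 b^2 a)  (eliminate a^-1) = x^2*y^2*z^2 - x^3*y*z - x*y^3*z - x*y*z^3 + y^2*z^2 + 3*x*y*z - y^2 - z^2 + 2
tr(b a^-2 b a b a^2 b) = tr(b a b a^2 b^2 a^-1) * tr(a) - tr(b a b a^2 b^2)  (eliminate a^-1) = x^3*y^2*z^2 - x^4*y*z - x^2*y^3*z - x^2*y*z^3 + 4*x^2*y*z + y^3*z - x*y^2 - 2*y*z + x
next, tr(b a b^2 a b a) = tr(b) * tr(a b a b a b) - tr(a b a b a)  (reduce the b square) = y*z^3 - x*z^2 - 2*y*z + x
tr(b^2) = tr(b) * tr(b) - tr(1)  (reduce the b square) = y^2 - 2
and tr(a b^2 a) = tr(a) * tr(b^2 a) - tr(b^2)  (reduce the a square) = x*y*z - x^2 - y^2 + 2
tr(b a b^2 a b) = tr(b) * tr(a b^2 a b) - tr(a b^2 a)  (reduce the b square) = y^2*z^2 - 2*x*y*z + x^2 - 2
tr(b a b a^2 b a b) = tr(a) * tr(b a b^2 a b a) - tr(b a b^2 a b)  (reduce the a square) = x*y*z^3 - x^2*z^2 - y^2*z^2 + 2
tr(b a b a b a b a) = tr(b a b a b a) * tr(b a) - tr(a b a b)  (split on b) = z^4 - 4*z^2 + 2
tr(b a b a^2 b a b a) = tr(a) * tr(b a b a b a b a) - tr(b a b a b a b)  (reduce the a square) = x*z^4 - y*z^3 - 3*x*z^2 + 2*y*z + x
and tr(b a b a^2 b a b a^-1) = tr(b a b a^2 b a b) * tr(a) - tr(b a b a^2 b a b a)  (eliminate a^-1) = x^2*y*z^3 - x^3*z^2 - x*y^2*z^2 - x*z^4 + y*z^3 + 3*x*z^2 - 2*y*z + x
tr(b a^-2 b a b a^2 b a) = tr(b a b a^2 b a b a^-1) * tr(a) - tr(b a b a^2 b a b)  (eliminate a^-1) = x^3*y*z^3 - x^4*z^2 - x^2*y^2*z^2 - x^2*z^4 + 4*x^2*z^2 + y^2*z^2 - 2*x*y*z + x^2 - 2
next, tr(a^-1 b a^-2 b a b a^2 b) = tr(b a^-2 b a b a^2 b) * tr(a) - tr(b a^-2 b a b a^2 b a)  (eliminate a^-1) = x^4*y^2*z^2 - x^5*y*z - x^3*y^3*z - 2*x^3*y*z^3 + x^4*z^2 + x^2*y^2*z^2 + x^2*z^4 + 4*x^3*y*z + x*y^3*z - x^2*y^2 - 4*x^2*z^2 - y^2*z^2 + 2
tr(a^2 b^-1 a^-1 b a^-2 b a b) = tr(a^-1 b a^-2 b a b a^2) * tr(b) - tr(a^-1 b a^-2 b a b a^2 b)  (eliminate b^-1) = -x^4*y^2*z^2 + x^5*y*z + x^3*y^3*z + 2*x^3*y*z^3 - x^4*z^2 - x^2*z^4 - 5*x^3*y*z - x*y^3*z - x*y*z^3 + 4*x^2*z^2 + 4*x*y*z + y^2 - 2

-x^4*y^2*z^2 + x^5*y*z + x^3*y^3*z + 2*x^3*y*z^3 - x^4*z^2 - x^2*z^4 - 5*x^3*y*z - x*y^3*z - x*y*z^3 + 4*x^2*z^2 + 4*x*y*z + y^2 - 2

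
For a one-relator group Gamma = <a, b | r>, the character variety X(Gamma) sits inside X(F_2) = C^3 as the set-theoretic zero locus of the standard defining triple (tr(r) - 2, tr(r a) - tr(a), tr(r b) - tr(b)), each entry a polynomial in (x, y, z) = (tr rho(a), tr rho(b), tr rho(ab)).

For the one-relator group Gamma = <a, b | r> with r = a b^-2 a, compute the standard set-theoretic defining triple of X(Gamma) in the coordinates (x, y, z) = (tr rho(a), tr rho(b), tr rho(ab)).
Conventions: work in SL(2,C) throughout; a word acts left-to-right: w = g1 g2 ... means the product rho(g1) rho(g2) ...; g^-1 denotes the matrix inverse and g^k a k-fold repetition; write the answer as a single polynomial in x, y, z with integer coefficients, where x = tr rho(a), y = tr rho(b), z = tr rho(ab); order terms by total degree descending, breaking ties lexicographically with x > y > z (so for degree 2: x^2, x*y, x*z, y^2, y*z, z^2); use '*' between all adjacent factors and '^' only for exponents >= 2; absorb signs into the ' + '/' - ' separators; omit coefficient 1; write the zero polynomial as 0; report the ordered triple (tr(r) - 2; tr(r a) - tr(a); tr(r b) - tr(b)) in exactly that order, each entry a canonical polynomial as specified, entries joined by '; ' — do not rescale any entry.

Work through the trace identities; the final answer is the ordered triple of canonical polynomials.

x^2*y^2 - x*y*z - x^2 - y^2; x^3*y^2 - x^2*y*z - x^3 - 2*x*y^2 + y*z + 2*x; x*y^2*z - y^3 - y*z^2 - x*z + 2*y

trace(a^2) = trace(a) * trace(a) - trace(1) = x^2 - 2
trace(a^2 b) = trace(a) * trace(b a) - trace(b) = x*z - y
trace(b^-1 a^2) = trace(a^2) * trace(b) - trace(a^2 b) = x^2*y - x*z - y
trace(a b^-2 a) = trace(b^-1 a^2) * trace(b) - trace(b^-1 a^2 b) = x^2*y^2 - x*y*z - x^2 - y^2 + 2
trace(a^3) = trace(a) * trace(a^2) - trace(a) = x^3 - 3*x
trace(a^3 b) = trace(a) * trace(a b a) - trace(a b) = x^2*z - x*y - z
trace(b^-1 a^3) = trace(a^3) * trace(b) - trace(a^3 b) = x^3*y - x^2*z - 2*x*y + z
trace(a b^-2 a^2) = trace(b^-1 a^3) * trace(b) - trace(b^-1 a^3 b) = x^3*y^2 - x^2*y*z - x^3 - 2*x*y^2 + y*z + 3*x
use: trace(a b a b) = trace(b a) * trace(b a) - trace(1)   [split at repeated b] = z^2 - 2
use: trace(a b a b^-1) = trace(a b a) * trace(b) - trace(a b a b) = x*y*z - y^2 - z^2 + 2
trace(a b^-2 a b) = trace(a b a b^-1) * trace(b) - trace(a b a) = x*y^2*z - y^3 - y*z^2 - x*z + 3*y
assemble the triple (trace(r) - 2; trace(r a) - x; trace(r b) - y)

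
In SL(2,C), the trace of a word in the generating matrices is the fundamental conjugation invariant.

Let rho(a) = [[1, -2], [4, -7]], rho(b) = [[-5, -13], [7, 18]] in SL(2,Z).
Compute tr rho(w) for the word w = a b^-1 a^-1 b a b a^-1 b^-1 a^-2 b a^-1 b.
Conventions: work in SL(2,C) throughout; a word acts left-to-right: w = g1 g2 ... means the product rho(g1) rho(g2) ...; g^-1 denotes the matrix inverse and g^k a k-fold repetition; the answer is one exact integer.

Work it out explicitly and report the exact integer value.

-78641991396823

rho(a) = [[1, -2], [4, -7]]
... * rho(b^-1) = [[18, 13], [-7, -5]]  ->  [[32, 23], [121, 87]]
... * rho(a^-1) = [[-7, 2], [-4, 1]]  ->  [[-316, 87], [-1195, 329]]
... * rho(b) = [[-5, -13], [7, 18]]  ->  [[2189, 5674], [8278, 21457]]
... * rho(a) = [[1, -2], [4, -7]]  ->  [[24885, -44096], [94106, -166755]]
... * rho(b) = [[-5, -13], [7, 18]]  ->  [[-433097, -1117233], [-1637815, -4224968]]
... * rho(a^-1) = [[-7, 2], [-4, 1]]  ->  [[7500611, -1983427], [28364577, -7500598]]
... * rho(b^-1) = [[18, 13], [-7, -5]]  ->  [[148894987, 107425078], [563066572, 406242491]]
... * rho(a^-1) = [[-7, 2], [-4, 1]]  ->  [[-1471965221, 405215052], [-5566435968, 1532375635]]
... * rho(a^-1) = [[-7, 2], [-4, 1]]  ->  [[8682896339, -2538715390], [32835549236, -9600496301]]
... * rho(b) = [[-5, -13], [7, 18]]  ->  [[-61185489425, -158574529427], [-231381220287, -599671073486]]
... * rho(a^-1) = [[-7, 2], [-4, 1]]  ->  [[1062596543683, -280945508277], [4018352835953, -1062433514060]]
... * rho(b) = [[-5, -13], [7, 18]]  ->  [[-7279601276354, -18870774216865], [-27528798778185, -71362390120469]]
tr = -7279601276354 + -71362390120469 = -78641991396823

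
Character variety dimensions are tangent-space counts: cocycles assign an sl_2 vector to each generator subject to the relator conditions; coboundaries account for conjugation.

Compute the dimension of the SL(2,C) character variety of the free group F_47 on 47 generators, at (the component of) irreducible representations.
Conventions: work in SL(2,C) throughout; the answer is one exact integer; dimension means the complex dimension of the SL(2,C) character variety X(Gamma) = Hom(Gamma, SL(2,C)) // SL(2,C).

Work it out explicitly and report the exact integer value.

138

Gamma = F_47 has 47 generators and no relators.
A cocycle picks one sl_2 vector per generator freely, giving dim Z^1 = 3*47 = 141.
dim B^1 = 3: the coboundary map is injective because an irreducible image has centralizer 0 in sl_2.
Therefore dim X = 141 - 3 = 138.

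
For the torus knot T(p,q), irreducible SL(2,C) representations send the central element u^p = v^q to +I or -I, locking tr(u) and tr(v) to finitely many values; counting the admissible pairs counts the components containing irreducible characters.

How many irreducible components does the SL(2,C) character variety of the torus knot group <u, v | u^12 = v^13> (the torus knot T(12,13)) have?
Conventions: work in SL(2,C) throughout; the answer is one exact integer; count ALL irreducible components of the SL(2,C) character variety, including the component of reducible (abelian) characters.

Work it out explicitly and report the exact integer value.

For T(12,13): irreducibility forces the central element u^12 = v^13 to one of +I, -I.
So on each irreducible component the traces are pinned: tr(u) = 2*cos(pi*alpha/12) with 1 <= alpha <= 11, tr(v) = 2*cos(pi*beta/13) with 1 <= beta <= 12.
u^12 = (-1)^alpha I and v^13 = (-1)^beta I must agree, so alpha and beta have equal parity.
Enumerate parity-matched pairs: 6*6 odd-odd plus 5*6 even-even gives 66.
That is 66 components of irreducible characters, and with the reducible (abelian) component the total is 67.

67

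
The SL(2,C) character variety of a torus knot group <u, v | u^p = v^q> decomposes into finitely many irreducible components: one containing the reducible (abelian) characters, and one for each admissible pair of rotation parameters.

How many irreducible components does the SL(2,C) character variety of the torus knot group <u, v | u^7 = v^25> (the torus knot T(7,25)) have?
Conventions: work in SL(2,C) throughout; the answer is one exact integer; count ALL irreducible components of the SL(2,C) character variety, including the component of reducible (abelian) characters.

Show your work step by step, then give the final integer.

For T(7,25): irreducibility forces the central element u^7 = v^25 to one of +I, -I.
This locks tr(u) to 2*cos(pi*alpha/7), alpha in 1..6, and tr(v) to 2*cos(pi*beta/25), beta in 1..24, on each component of irreducible characters.
Consistency of u^7 = (-1)^alpha I with v^25 = (-1)^beta I forces alpha = beta (mod 2).
Counting: 3 odd alphas x 12 odd betas + 3 even alphas x 12 even betas = 36 + 36 = 72.
Total: 72 irreducible-character components + 1 reducible (abelian) component = 73.

73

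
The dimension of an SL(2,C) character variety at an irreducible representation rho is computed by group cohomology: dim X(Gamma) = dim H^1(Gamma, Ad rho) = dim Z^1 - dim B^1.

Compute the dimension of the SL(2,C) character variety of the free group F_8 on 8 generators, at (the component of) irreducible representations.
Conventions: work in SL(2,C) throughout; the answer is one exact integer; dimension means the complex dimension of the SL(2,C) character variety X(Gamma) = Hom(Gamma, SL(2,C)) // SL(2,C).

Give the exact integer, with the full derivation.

21

The free group F_8: 8 generators, no relators.
A cocycle picks one sl_2 vector per generator freely, giving dim Z^1 = 3*8 = 24.
At an irreducible rho the centralizer of the image in sl_2 is 0, so the coboundary map sl_2 -> Z^1 is injective: dim B^1 = 3.
dim X = dim H^1 = dim Z^1 - dim B^1 = 24 - 3 = 21.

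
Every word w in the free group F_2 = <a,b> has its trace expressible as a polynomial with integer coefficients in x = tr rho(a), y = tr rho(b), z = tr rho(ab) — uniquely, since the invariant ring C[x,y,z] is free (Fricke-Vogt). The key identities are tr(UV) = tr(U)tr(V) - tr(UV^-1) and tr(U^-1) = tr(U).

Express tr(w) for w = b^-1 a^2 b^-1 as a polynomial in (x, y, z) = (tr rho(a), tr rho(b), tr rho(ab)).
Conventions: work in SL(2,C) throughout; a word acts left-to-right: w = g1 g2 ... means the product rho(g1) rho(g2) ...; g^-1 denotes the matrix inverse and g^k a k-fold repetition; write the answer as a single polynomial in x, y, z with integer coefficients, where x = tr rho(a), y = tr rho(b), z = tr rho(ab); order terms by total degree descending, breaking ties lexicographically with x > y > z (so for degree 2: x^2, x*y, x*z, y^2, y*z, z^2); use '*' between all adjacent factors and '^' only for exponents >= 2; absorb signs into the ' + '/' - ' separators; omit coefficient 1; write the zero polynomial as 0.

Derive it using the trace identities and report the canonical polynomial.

tr(a^2) = tr(a) * tr(a) - tr(1) = x^2 - 2
tr(a^2 b) = tr(a) * tr(b a) - tr(b) = x*z - y
tr(a^2 b^-1) = tr(a^2) * tr(b) - tr(a^2 b) = x^2*y - x*z - y
use: tr(b^-1 a^2 b^-1) = tr(a^2 b^-1) * tr(b) - tr(a^2) = x^2*y^2 - x*y*z - x^2 - y^2 + 2

x^2*y^2 - x*y*z - x^2 - y^2 + 2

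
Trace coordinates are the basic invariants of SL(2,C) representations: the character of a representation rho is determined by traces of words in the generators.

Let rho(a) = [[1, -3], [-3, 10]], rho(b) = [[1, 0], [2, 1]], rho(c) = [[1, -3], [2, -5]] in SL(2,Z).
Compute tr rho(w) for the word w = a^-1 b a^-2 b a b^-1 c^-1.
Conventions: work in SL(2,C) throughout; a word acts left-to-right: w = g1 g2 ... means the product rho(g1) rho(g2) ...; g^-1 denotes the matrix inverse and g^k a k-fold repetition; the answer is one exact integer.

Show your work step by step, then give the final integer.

rho(a^-1) = [[10, 3], [3, 1]]
... * rho(b) = [[1, 0], [2, 1]]  ->  [[16, 3], [5, 1]]
... * rho(a^-1) = [[10, 3], [3, 1]]  ->  [[169, 51], [53, 16]]
... * rho(a^-1) = [[10, 3], [3, 1]]  ->  [[1843, 558], [578, 175]]
... * rho(b) = [[1, 0], [2, 1]]  ->  [[2959, 558], [928, 175]]
... * rho(a) = [[1, -3], [-3, 10]]  ->  [[1285, -3297], [403, -1034]]
... * rho(b^-1) = [[1, 0], [-2, 1]]  ->  [[7879, -3297], [2471, -1034]]
... * rho(c^-1) = [[-5, 3], [-2, 1]]  ->  [[-32801, 20340], [-10287, 6379]]
tr = -32801 + 6379 = -26422

-26422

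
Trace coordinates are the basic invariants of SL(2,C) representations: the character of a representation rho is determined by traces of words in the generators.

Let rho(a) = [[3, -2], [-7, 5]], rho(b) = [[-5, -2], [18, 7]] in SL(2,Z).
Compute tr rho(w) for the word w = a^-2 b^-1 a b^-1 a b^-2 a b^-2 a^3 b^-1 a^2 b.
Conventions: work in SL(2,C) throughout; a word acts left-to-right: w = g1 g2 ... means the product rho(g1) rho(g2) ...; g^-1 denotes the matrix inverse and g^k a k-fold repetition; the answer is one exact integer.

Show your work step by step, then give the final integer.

rho(a^-1) = [[5, 2], [7, 3]]
... * rho(a^-1) = [[5, 2], [7, 3]]  ->  [[39, 16], [56, 23]]
... * rho(b^-1) = [[7, 2], [-18, -5]]  ->  [[-15, -2], [-22, -3]]
... * rho(a) = [[3, -2], [-7, 5]]  ->  [[-31, 20], [-45, 29]]
... * rho(b^-1) = [[7, 2], [-18, -5]]  ->  [[-577, -162], [-837, -235]]
... * rho(a) = [[3, -2], [-7, 5]]  ->  [[-597, 344], [-866, 499]]
... * rho(b^-1) = [[7, 2], [-18, -5]]  ->  [[-10371, -2914], [-15044, -4227]]
... * rho(b^-1) = [[7, 2], [-18, -5]]  ->  [[-20145, -6172], [-29222, -8953]]
... * rho(a) = [[3, -2], [-7, 5]]  ->  [[-17231, 9430], [-24995, 13679]]
... * rho(b^-1) = [[7, 2], [-18, -5]]  ->  [[-290357, -81612], [-421187, -118385]]
... * rho(b^-1) = [[7, 2], [-18, -5]]  ->  [[-563483, -172654], [-817379, -250449]]
... * rho(a) = [[3, -2], [-7, 5]]  ->  [[-481871, 263696], [-698994, 382513]]
... * rho(a) = [[3, -2], [-7, 5]]  ->  [[-3291485, 2282222], [-4774573, 3310553]]
... * rho(a) = [[3, -2], [-7, 5]]  ->  [[-25850009, 17994080], [-37497590, 26101911]]
... * rho(b^-1) = [[7, 2], [-18, -5]]  ->  [[-504843503, -141670418], [-732317528, -205504735]]
... * rho(a) = [[3, -2], [-7, 5]]  ->  [[-522837583, 301334916], [-758419439, 437111381]]
... * rho(a) = [[3, -2], [-7, 5]]  ->  [[-3677857161, 2552349746], [-5335037984, 3702395783]]
... * rho(b) = [[-5, -2], [18, 7]]  ->  [[64331581233, 25222162544], [93318314014, 36586846449]]
tr = 64331581233 + 36586846449 = 100918427682

100918427682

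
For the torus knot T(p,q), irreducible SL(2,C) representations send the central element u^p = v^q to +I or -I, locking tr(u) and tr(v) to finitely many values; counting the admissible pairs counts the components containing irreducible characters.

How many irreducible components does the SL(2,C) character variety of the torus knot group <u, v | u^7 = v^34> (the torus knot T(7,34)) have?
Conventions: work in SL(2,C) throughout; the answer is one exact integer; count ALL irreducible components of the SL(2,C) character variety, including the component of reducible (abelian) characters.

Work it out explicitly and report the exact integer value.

100

Gamma = < u, v | u^7 = v^34 > (torus knot T(7,34)); the central element u^7 = v^34 acts as +I or -I in any irreducible SL(2,C) representation.
On an irreducible component, tr(u) is locked at 2*cos(pi*alpha/7) for some alpha in 1..6, and tr(v) at 2*cos(pi*beta/34) for some beta in 1..33.
Consistency of u^7 = (-1)^alpha I with v^34 = (-1)^beta I forces alpha = beta (mod 2).
Counting: 3 odd alphas x 17 odd betas + 3 even alphas x 16 even betas = 51 + 48 = 99.
That is 99 components of irreducible characters, and with the reducible (abelian) component the total is 100.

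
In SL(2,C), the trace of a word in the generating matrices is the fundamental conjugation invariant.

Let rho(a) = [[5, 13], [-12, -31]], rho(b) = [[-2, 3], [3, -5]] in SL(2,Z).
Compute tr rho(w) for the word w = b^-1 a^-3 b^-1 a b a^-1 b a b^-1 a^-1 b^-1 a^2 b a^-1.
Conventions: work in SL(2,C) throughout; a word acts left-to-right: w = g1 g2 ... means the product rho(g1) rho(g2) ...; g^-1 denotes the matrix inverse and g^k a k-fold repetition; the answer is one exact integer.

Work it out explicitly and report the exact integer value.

rho(b^-1) = [[-5, -3], [-3, -2]]
... * rho(a^-1) = [[-31, -13], [12, 5]]  ->  [[119, 50], [69, 29]]
... * rho(a^-1) = [[-31, -13], [12, 5]]  ->  [[-3089, -1297], [-1791, -752]]
... * rho(a^-1) = [[-31, -13], [12, 5]]  ->  [[80195, 33672], [46497, 19523]]
... * rho(b^-1) = [[-5, -3], [-3, -2]]  ->  [[-501991, -307929], [-291054, -178537]]
... * rho(a) = [[5, 13], [-12, -31]]  ->  [[1185193, 3019916], [687174, 1750945]]
... * rho(b) = [[-2, 3], [3, -5]]  ->  [[6689362, -11544001], [3878487, -6693203]]
... * rho(a^-1) = [[-31, -13], [12, 5]]  ->  [[-345898234, -144681711], [-200551533, -83886346]]
... * rho(b) = [[-2, 3], [3, -5]]  ->  [[257751335, -314286147], [149444028, -182222869]]
... * rho(a) = [[5, 13], [-12, -31]]  ->  [[5060190439, 13093637912], [2933894568, 7591681303]]
... * rho(b^-1) = [[-5, -3], [-3, -2]]  ->  [[-64581865931, -41367847141], [-37444516749, -23985046310]]
... * rho(a^-1) = [[-31, -13], [12, 5]]  ->  [[1505623678169, 632725021398], [872959463499, 366853486187]]
... * rho(b^-1) = [[-5, -3], [-3, -2]]  ->  [[-9426293455039, -5782321077303], [-5465357776056, -3352585362871]]
... * rho(a) = [[5, 13], [-12, -31]]  ->  [[22256385652441, 56710138480886], [12904235474172, 32880495160273]]
... * rho(a) = [[5, 13], [-12, -31]]  ->  [[-569239733508427, -1468681279425733], [-330044764552416, -851540288804227]]
... * rho(b) = [[-2, 3], [3, -5]]  ->  [[-3267564371260345, 5635687196603384], [-1894531337307849, 3267567150363887]]
... * rho(a^-1) = [[-31, -13], [12, 5]]  ->  [[168922741868311303, 70656772809401405], [97941277260909963, 40966743136821472]]
tr = 168922741868311303 + 40966743136821472 = 209889485005132775

209889485005132775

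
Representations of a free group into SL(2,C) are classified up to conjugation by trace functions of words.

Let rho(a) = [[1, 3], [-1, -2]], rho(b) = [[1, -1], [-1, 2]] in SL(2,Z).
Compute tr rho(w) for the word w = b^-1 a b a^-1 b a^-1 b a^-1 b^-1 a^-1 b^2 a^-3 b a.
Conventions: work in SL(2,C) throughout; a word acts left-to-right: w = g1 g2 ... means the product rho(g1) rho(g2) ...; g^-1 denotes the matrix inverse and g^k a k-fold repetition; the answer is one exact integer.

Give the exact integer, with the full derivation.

6383

rho(b^-1) = [[2, 1], [1, 1]]
... * rho(a) = [[1, 3], [-1, -2]]  ->  [[1, 4], [0, 1]]
... * rho(b) = [[1, -1], [-1, 2]]  ->  [[-3, 7], [-1, 2]]
... * rho(a^-1) = [[-2, -3], [1, 1]]  ->  [[13, 16], [4, 5]]
... * rho(b) = [[1, -1], [-1, 2]]  ->  [[-3, 19], [-1, 6]]
... * rho(a^-1) = [[-2, -3], [1, 1]]  ->  [[25, 28], [8, 9]]
... * rho(b) = [[1, -1], [-1, 2]]  ->  [[-3, 31], [-1, 10]]
... * rho(a^-1) = [[-2, -3], [1, 1]]  ->  [[37, 40], [12, 13]]
... * rho(b^-1) = [[2, 1], [1, 1]]  ->  [[114, 77], [37, 25]]
... * rho(a^-1) = [[-2, -3], [1, 1]]  ->  [[-151, -265], [-49, -86]]
... * rho(b) = [[1, -1], [-1, 2]]  ->  [[114, -379], [37, -123]]
... * rho(b) = [[1, -1], [-1, 2]]  ->  [[493, -872], [160, -283]]
... * rho(a^-1) = [[-2, -3], [1, 1]]  ->  [[-1858, -2351], [-603, -763]]
... * rho(a^-1) = [[-2, -3], [1, 1]]  ->  [[1365, 3223], [443, 1046]]
... * rho(a^-1) = [[-2, -3], [1, 1]]  ->  [[493, -872], [160, -283]]
... * rho(b) = [[1, -1], [-1, 2]]  ->  [[1365, -2237], [443, -726]]
... * rho(a) = [[1, 3], [-1, -2]]  ->  [[3602, 8569], [1169, 2781]]
tr = 3602 + 2781 = 6383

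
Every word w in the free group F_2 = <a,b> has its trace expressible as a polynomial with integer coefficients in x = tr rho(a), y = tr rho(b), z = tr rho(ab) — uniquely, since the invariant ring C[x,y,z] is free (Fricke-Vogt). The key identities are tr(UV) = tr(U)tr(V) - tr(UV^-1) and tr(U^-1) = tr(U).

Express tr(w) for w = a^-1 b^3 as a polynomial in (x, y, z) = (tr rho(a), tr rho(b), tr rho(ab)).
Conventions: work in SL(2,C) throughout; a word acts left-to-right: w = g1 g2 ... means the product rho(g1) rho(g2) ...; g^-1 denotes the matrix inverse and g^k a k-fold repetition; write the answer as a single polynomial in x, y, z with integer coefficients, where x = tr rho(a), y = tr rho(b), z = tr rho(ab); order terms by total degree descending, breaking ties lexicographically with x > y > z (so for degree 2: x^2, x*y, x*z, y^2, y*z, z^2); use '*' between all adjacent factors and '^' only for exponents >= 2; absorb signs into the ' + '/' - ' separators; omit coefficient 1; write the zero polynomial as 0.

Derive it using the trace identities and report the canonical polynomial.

x*y^3 - y^2*z - 2*x*y + z

so trace(b^2) = trace(b) trace(b) - trace(1) = y^2 - 2
so trace(b^3) = trace(b) trace(b^2) - trace(b) = y^3 - 3*y
trace(b a b) = trace(b) trace(a b) - trace(a) = y*z - x
trace(b^3 a) = trace(b) trace(b a b) - trace(b a) = y^2*z - x*y - z
reduce: trace(a^-1 b^3) = trace(b^3) trace(a) - trace(b^3 a) = x*y^3 - y^2*z - 2*x*y + z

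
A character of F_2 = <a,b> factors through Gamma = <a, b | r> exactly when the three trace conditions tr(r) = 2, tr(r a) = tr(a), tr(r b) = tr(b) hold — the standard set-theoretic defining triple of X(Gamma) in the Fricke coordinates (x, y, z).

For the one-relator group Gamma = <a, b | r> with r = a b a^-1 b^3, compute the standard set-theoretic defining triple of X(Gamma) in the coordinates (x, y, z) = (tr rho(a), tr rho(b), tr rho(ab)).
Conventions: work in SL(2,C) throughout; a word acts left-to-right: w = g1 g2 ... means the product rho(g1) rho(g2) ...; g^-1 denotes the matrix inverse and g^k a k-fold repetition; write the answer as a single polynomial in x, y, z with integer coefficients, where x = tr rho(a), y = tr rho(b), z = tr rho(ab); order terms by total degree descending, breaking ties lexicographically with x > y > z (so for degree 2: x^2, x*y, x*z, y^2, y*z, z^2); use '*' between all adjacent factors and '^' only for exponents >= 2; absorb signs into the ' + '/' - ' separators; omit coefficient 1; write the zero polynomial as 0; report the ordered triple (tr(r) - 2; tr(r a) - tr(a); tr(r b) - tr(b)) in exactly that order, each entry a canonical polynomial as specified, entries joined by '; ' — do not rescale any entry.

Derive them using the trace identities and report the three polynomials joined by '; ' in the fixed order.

x*y^3*z - x^2*y^2 - y^2*z^2 - x*y*z + x^2 + y^2 + z^2 - 4; x^2*y^3*z - x^3*y^2 - x*y^4 - x*y^2*z^2 - x^2*y*z + y^3*z + x^3 + 4*x*y^2 + x*z^2 - 2*y*z - 4*x; x*y^4*z - x^2*y^3 - y^3*z^2 - 2*x*y^2*z + 2*x^2*y + y^3 + 2*y*z^2 - 4*y

next, trace(a b^2) = trace(b) trace(a b) - trace(a) = y*z - x
trace(b a b^2) = trace(b) trace(a b^2) - trace(a b) = y^2*z - x*y - z
and trace(b^3 a b) = trace(b) trace(b a b^2) - trace(b a b) = y^3*z - x*y^2 - 2*y*z + x
trace(a b a b) = trace(b a) trace(b a) - trace(1) = z^2 - 2
and trace(a b a) = trace(a) trace(b a) - trace(b) = x*z - y
trace(b a b a b) = trace(b) trace(a b a b) - trace(a b a) = y*z^2 - x*z - y
trace(b^3 a b a) = trace(b) trace(b a b a b) - trace(b a b a) = y^2*z^2 - x*y*z - y^2 - z^2 + 2
trace(a b a^-1 b^3) = trace(b^3 a b) trace(a) - trace(b^3 a b a) = x*y^3*z - x^2*y^2 - y^2*z^2 - x*y*z + x^2 + y^2 + z^2 - 2
trace(a^2) = trace(a) trace(a) - trace(1) = x^2 - 2
trace(a^2 b^2) = trace(b) trace(a^2 b) - trace(a^2) = x*y*z - x^2 - y^2 + 2
trace(b a^2 b^2) = trace(b) trace(a^2 b^2) - trace(a^2 b) = x*y^2*z - x^2*y - y^3 - x*z + 3*y
trace(b^3 a^2 b) = trace(b) trace(b a^2 b^2) - trace(b a^2 b) = x*y^3*z - x^2*y^2 - y^4 - 2*x*y*z + x^2 + 4*y^2 - 2
and trace(a^2 b a b^2) = trace(a) trace(b a b^2 a) - trace(b a b^2) = x*y*z^2 - x^2*z - y^2*z + z
and trace(a^2 b a b) = trace(a) trace(b a b a) - trace(b a b) = x*z^2 - y*z - x
trace(b^3 a^2 b a) = trace(b) trace(a^2 b a b^2) - trace(a^2 b a b) = x*y^2*z^2 - x^2*y*z - y^3*z - x*z^2 + 2*y*z + x
trace(a b a^-1 b^3 a) = trace(b^3 a^2 b) trace(a) - trace(b^3 a^2 b a) = x^2*y^3*z - x^3*y^2 - x*y^4 - x*y^2*z^2 - x^2*y*z + y^3*z + x^3 + 4*x*y^2 + x*z^2 - 2*y*z - 3*x
trace(b^4 a b) = trace(b) trace(a b^4) - trace(a b^3) = y^4*z - x*y^3 - 3*y^2*z + 2*x*y + z
trace(b^4 a b a) = trace(b) trace(b^2 a b a b) - trace(b^2 a b a) = y^3*z^2 - x*y^2*z - y^3 - 2*y*z^2 + x*z + 3*y
trace(a b a^-1 b^4) = trace(b^4 a b) trace(a) - trace(b^4 a b a) = x*y^4*z - x^2*y^3 - y^3*z^2 - 2*x*y^2*z + 2*x^2*y + y^3 + 2*y*z^2 - 3*y
assemble the triple (trace(r) - 2; trace(r a) - x; trace(r b) - y)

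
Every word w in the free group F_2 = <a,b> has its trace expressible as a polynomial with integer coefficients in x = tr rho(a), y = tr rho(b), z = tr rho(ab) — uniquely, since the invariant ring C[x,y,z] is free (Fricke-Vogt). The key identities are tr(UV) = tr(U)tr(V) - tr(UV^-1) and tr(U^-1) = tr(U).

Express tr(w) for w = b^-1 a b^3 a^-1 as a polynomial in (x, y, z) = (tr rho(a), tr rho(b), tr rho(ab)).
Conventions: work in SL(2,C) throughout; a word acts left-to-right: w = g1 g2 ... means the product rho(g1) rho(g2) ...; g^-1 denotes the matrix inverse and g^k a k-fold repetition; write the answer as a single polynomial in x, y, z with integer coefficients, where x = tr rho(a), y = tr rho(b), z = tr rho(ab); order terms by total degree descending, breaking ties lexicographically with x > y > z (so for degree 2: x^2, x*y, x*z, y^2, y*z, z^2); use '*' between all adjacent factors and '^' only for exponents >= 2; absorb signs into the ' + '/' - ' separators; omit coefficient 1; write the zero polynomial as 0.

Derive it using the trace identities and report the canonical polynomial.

-x*y^3*z + x^2*y^2 + y^4 + y^2*z^2 + x*y*z - x^2 - 4*y^2 - z^2 + 2

apply: trace(b^2) = trace(b) * trace(b) - trace(1) = y^2 - 2
apply: trace(b^3) = trace(b) * trace(b^2) - trace(b) = y^3 - 3*y
trace(b a b) = trace(b) * trace(a b) - trace(a) = y*z - x
trace(b a b^2) = trace(b) * trace(b a b) - trace(b a) = y^2*z - x*y - z
apply: trace(b a b^3) = trace(b) * trace(b a b^2) - trace(b a b) = y^3*z - x*y^2 - 2*y*z + x
use: trace(a b a b) = trace(b a) * trace(b a) - trace(1) = z^2 - 2
apply: trace(a b a) = trace(a) * trace(b a) - trace(b) = x*z - y
use: trace(a b a b^2) = trace(b) * trace(a b a b) - trace(a b a) = y*z^2 - x*z - y
apply: trace(b a b^3 a) = trace(b) * trace(a b a b^2) - trace(a b a b) = y^2*z^2 - x*y*z - y^2 - z^2 + 2
use: trace(a b^3 a^-1 b) = trace(b a b^3) * trace(a) - trace(b a b^3 a) = x*y^3*z - x^2*y^2 - y^2*z^2 - x*y*z + x^2 + y^2 + z^2 - 2
trace(b^-1 a b^3 a^-1) = trace(a b^3 a^-1) * trace(b) - trace(a b^3 a^-1 b) = -x*y^3*z + x^2*y^2 + y^4 + y^2*z^2 + x*y*z - x^2 - 4*y^2 - z^2 + 2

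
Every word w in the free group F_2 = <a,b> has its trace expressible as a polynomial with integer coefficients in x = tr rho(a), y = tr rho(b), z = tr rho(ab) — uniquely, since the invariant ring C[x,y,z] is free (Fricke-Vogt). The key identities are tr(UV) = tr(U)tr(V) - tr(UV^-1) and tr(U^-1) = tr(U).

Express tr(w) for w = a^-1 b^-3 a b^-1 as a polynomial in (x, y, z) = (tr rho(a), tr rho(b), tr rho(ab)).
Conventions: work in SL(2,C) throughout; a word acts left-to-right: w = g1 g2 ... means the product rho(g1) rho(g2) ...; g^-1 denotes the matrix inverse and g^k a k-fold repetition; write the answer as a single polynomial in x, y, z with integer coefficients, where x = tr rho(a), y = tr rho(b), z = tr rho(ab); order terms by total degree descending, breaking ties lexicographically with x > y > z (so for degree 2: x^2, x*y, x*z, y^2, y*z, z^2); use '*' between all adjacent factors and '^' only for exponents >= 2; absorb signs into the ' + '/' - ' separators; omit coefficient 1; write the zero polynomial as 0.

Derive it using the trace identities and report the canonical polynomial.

tr(b^-1) = tr(b) = y
tr(b a b) = tr(b) tr(a b) - tr(a) = y*z - x
tr(b a b a) = tr(a b) tr(a b) - tr(1) = z^2 - 2
tr(a b a^-1 b) = tr(b a b) tr(a) - tr(b a b a) = x*y*z - x^2 - z^2 + 2
tr(a^-1 b^-1 a b) = tr(a b a^-1) tr(b) - tr(a b a^-1 b) = -x*y*z + x^2 + y^2 + z^2 - 2
tr(a b^-1 a^-1 b^-1) = tr(a^-1 b^-1 a) tr(b) - tr(a^-1 b^-1 a b) = x*y*z - x^2 - z^2 + 2
tr(b^-1 a b^-1 a^-1 b^-1) = tr(a b^-1 a^-1 b^-1) tr(b) - tr(a b^-1 a^-1) = x*y^2*z - x^2*y - y*z^2 + y
tr(a^-1 b^-3 a b^-1) = tr(b^-1 a b^-1 a^-1 b^-1) tr(b) - tr(b^-1 a b^-1 a^-1) = x*y^3*z - x^2*y^2 - y^2*z^2 - x*y*z + x^2 + y^2 + z^2 - 2

x*y^3*z - x^2*y^2 - y^2*z^2 - x*y*z + x^2 + y^2 + z^2 - 2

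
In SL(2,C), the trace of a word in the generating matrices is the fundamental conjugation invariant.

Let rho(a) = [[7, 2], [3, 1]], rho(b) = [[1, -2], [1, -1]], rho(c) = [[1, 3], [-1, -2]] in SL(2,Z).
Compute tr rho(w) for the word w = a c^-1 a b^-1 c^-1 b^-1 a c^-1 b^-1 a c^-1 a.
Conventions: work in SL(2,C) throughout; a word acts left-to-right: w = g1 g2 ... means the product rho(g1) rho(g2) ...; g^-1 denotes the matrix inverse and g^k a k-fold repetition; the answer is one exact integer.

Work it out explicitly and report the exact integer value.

rho(a) = [[7, 2], [3, 1]]
... * rho(c^-1) = [[-2, -3], [1, 1]]  ->  [[-12, -19], [-5, -8]]
... * rho(a) = [[7, 2], [3, 1]]  ->  [[-141, -43], [-59, -18]]
... * rho(b^-1) = [[-1, 2], [-1, 1]]  ->  [[184, -325], [77, -136]]
... * rho(c^-1) = [[-2, -3], [1, 1]]  ->  [[-693, -877], [-290, -367]]
... * rho(b^-1) = [[-1, 2], [-1, 1]]  ->  [[1570, -2263], [657, -947]]
... * rho(a) = [[7, 2], [3, 1]]  ->  [[4201, 877], [1758, 367]]
... * rho(c^-1) = [[-2, -3], [1, 1]]  ->  [[-7525, -11726], [-3149, -4907]]
... * rho(b^-1) = [[-1, 2], [-1, 1]]  ->  [[19251, -26776], [8056, -11205]]
... * rho(a) = [[7, 2], [3, 1]]  ->  [[54429, 11726], [22777, 4907]]
... * rho(c^-1) = [[-2, -3], [1, 1]]  ->  [[-97132, -151561], [-40647, -63424]]
... * rho(a) = [[7, 2], [3, 1]]  ->  [[-1134607, -345825], [-474801, -144718]]
tr = -1134607 + -144718 = -1279325

-1279325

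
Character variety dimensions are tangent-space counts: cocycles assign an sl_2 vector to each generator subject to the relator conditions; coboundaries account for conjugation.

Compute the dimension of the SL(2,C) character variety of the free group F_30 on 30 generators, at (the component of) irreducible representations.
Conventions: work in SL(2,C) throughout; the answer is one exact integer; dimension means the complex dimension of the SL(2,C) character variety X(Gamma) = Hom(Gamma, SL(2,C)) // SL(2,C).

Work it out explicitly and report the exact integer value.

87

The free group F_30: 30 generators, no relators.
So Z^1 = (sl_2)^30 in full: dim Z^1 = 90.
dim B^1 = 3: the coboundary map is injective because an irreducible image has centralizer 0 in sl_2.
dim H^1 = 90 - 3 = 87, which is dim X.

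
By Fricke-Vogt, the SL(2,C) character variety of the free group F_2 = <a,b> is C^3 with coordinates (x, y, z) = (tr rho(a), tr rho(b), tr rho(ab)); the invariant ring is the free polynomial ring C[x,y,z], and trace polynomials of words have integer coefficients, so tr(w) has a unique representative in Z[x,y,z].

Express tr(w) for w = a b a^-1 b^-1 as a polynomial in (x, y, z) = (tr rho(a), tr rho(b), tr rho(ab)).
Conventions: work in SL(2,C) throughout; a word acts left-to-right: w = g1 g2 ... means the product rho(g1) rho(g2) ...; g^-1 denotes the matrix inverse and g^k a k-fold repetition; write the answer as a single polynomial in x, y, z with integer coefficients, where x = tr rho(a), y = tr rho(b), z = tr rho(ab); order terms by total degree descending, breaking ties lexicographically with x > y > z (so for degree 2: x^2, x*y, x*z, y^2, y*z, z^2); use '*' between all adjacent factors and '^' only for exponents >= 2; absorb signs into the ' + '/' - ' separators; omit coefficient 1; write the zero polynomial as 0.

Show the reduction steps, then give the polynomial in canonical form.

-x*y*z + x^2 + y^2 + z^2 - 2

next, tr(a b a) = tr(a) * tr(b a) - tr(b) = x*z - y
tr(a b a b) = tr(b a) * tr(b a) - tr(1) = z^2 - 2
and tr(b^-1 a b a) = tr(a b a) * tr(b) - tr(a b a b) = x*y*z - y^2 - z^2 + 2
tr(a b a^-1 b^-1) = tr(b^-1 a b) * tr(a) - tr(b^-1 a b a) = -x*y*z + x^2 + y^2 + z^2 - 2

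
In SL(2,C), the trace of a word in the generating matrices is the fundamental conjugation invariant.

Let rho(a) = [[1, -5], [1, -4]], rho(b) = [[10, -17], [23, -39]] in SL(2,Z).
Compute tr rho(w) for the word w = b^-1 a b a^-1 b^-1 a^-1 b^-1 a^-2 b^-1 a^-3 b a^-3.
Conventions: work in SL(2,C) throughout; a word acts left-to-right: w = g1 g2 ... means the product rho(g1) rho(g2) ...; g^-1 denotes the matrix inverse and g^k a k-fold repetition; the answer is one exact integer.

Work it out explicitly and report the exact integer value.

rho(b^-1) = [[-39, 17], [-23, 10]]
... * rho(a) = [[1, -5], [1, -4]]  ->  [[-22, 127], [-13, 75]]
... * rho(b) = [[10, -17], [23, -39]]  ->  [[2701, -4579], [1595, -2704]]
... * rho(a^-1) = [[-4, 5], [-1, 1]]  ->  [[-6225, 8926], [-3676, 5271]]
... * rho(b^-1) = [[-39, 17], [-23, 10]]  ->  [[37477, -16565], [22131, -9782]]
... * rho(a^-1) = [[-4, 5], [-1, 1]]  ->  [[-133343, 170820], [-78742, 100873]]
... * rho(b^-1) = [[-39, 17], [-23, 10]]  ->  [[1271517, -558631], [750859, -329884]]
... * rho(a^-1) = [[-4, 5], [-1, 1]]  ->  [[-4527437, 5798954], [-2673552, 3424411]]
... * rho(a^-1) = [[-4, 5], [-1, 1]]  ->  [[12310794, -16838231], [7269797, -9943349]]
... * rho(b^-1) = [[-39, 17], [-23, 10]]  ->  [[-92841653, 40901188], [-54825056, 24153059]]
... * rho(a^-1) = [[-4, 5], [-1, 1]]  ->  [[330465424, -423307077], [195147165, -249972221]]
... * rho(a^-1) = [[-4, 5], [-1, 1]]  ->  [[-898554619, 1229020043], [-530616439, 725763604]]
... * rho(a^-1) = [[-4, 5], [-1, 1]]  ->  [[2365198433, -3263753052], [1396702152, -1927318591]]
... * rho(b) = [[10, -17], [23, -39]]  ->  [[-51414335866, 87077995667], [-30361306073, 51421488465]]
... * rho(a^-1) = [[-4, 5], [-1, 1]]  ->  [[118579347797, -169993683663], [70023735827, -100385041900]]
... * rho(a^-1) = [[-4, 5], [-1, 1]]  ->  [[-304323707525, 422903055322], [-179709901408, 249733637235]]
... * rho(a^-1) = [[-4, 5], [-1, 1]]  ->  [[794391774778, -1098715482303], [469105968397, -648815869805]]
tr = 794391774778 + -648815869805 = 145575904973

145575904973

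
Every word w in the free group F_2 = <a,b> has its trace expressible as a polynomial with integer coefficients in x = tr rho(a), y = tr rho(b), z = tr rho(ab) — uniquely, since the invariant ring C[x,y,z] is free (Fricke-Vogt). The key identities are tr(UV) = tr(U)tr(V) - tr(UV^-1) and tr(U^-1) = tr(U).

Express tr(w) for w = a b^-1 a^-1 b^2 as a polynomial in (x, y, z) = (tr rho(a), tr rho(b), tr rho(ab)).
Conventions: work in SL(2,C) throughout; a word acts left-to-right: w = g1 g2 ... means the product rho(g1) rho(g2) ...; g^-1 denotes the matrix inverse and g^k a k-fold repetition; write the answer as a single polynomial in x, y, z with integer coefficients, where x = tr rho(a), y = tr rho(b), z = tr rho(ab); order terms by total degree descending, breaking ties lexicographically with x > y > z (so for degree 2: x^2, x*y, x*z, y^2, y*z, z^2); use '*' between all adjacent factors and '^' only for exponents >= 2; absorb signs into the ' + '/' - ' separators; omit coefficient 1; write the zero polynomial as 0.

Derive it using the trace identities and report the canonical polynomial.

trace(a^2 b) = trace(a)*trace(b a) - trace(b)  (reduce the a square) = x*z - y
so trace(a^2) = trace(a)*trace(a) - trace(1)  (reduce the a square) = x^2 - 2
reduce: trace(a b^2 a) = trace(b)*trace(a^2 b) - trace(a^2)  (reduce the b square) = x*y*z - x^2 - y^2 + 2
so trace(a b a b) = trace(b a)*trace(b a) - trace(1)  (split on b) = z^2 - 2
trace(a b^2 a b) = trace(b)*trace(a b a b) - trace(a b a)  (reduce the b square) = y*z^2 - x*z - y
reduce: trace(b^2 a b^-1 a) = trace(a b^2 a)*trace(b) - trace(a b^2 a b)  (eliminate b^-1) = x*y^2*z - x^2*y - y^3 - y*z^2 + x*z + 3*y
trace(a b^-1 a^-1 b^2) = trace(b^2 a b^-1)*trace(a) - trace(b^2 a b^-1 a)  (eliminate a^-1) = -x*y^2*z + x^2*y + y^3 + y*z^2 - 3*y

-x*y^2*z + x^2*y + y^3 + y*z^2 - 3*y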